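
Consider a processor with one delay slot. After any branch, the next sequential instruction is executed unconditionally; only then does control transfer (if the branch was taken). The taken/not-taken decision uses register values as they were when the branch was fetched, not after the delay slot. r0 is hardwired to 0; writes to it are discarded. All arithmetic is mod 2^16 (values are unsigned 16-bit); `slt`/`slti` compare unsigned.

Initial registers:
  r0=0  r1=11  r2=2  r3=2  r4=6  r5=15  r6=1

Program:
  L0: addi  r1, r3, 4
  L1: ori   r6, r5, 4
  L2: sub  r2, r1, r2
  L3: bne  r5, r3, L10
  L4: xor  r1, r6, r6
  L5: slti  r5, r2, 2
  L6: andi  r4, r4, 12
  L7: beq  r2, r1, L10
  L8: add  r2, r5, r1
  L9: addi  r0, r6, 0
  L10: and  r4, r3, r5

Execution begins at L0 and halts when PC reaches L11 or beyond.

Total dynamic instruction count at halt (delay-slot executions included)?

6

PC=0  addi  r1, r3, 4        | r0=0 r1=6 r2=2 r3=2 r4=6 r5=15 r6=1
PC=1  ori   r6, r5, 4        | r0=0 r1=6 r2=2 r3=2 r4=6 r5=15 r6=15
PC=2  sub  r2, r1, r2        | r0=0 r1=6 r2=4 r3=2 r4=6 r5=15 r6=15
PC=3  bne  r5, r3, L10       | r0=0 r1=6 r2=4 r3=2 r4=6 r5=15 r6=15  [TAKEN]
PC=4  xor  r1, r6, r6        | r0=0 r1=0 r2=4 r3=2 r4=6 r5=15 r6=15
PC=10 and  r4, r3, r5        | r0=0 r1=0 r2=4 r3=2 r4=2 r5=15 r6=15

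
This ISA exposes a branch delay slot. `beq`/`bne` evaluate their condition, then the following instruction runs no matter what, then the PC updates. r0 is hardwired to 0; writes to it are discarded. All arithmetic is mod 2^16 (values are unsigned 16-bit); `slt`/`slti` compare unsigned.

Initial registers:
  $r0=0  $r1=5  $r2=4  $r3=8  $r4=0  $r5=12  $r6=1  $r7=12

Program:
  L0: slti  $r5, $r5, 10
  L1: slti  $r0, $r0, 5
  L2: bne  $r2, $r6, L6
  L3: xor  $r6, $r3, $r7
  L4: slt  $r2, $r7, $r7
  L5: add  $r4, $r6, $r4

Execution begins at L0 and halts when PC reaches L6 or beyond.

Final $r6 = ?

  step pc=0: slti  $r5, $r5, 10  regs=(0,5,4,8,0,0,1,12)
  step pc=1: slti  $r0, $r0, 5  regs=(0,5,4,8,0,0,1,12)
  step pc=2: bne  $r2, $r6, L6  cond=T  regs=(0,5,4,8,0,0,1,12)
  step pc=3: xor  $r6, $r3, $r7  regs=(0,5,4,8,0,0,4,12)

4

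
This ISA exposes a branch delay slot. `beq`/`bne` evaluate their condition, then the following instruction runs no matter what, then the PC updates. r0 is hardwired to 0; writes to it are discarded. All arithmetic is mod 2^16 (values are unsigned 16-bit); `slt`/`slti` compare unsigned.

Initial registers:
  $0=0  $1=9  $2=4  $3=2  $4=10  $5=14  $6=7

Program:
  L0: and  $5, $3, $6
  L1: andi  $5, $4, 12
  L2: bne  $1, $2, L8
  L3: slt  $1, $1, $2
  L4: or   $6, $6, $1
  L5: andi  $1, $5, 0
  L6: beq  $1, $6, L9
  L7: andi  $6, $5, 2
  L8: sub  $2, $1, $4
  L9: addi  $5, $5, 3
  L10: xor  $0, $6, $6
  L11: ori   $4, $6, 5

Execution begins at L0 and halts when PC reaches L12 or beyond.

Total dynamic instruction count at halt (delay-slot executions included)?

  step pc=0: and  $5, $3, $6  regs=(0,9,4,2,10,2,7)
  step pc=1: andi  $5, $4, 12  regs=(0,9,4,2,10,8,7)
  step pc=2: bne  $1, $2, L8  cond=T  regs=(0,9,4,2,10,8,7)
  step pc=3: slt  $1, $1, $2  regs=(0,0,4,2,10,8,7)
  step pc=8: sub  $2, $1, $4  regs=(0,0,65526,2,10,8,7)
  step pc=9: addi  $5, $5, 3  regs=(0,0,65526,2,10,11,7)
  step pc=10: xor  $0, $6, $6  regs=(0,0,65526,2,10,11,7)
  step pc=11: ori   $4, $6, 5  regs=(0,0,65526,2,7,11,7)

8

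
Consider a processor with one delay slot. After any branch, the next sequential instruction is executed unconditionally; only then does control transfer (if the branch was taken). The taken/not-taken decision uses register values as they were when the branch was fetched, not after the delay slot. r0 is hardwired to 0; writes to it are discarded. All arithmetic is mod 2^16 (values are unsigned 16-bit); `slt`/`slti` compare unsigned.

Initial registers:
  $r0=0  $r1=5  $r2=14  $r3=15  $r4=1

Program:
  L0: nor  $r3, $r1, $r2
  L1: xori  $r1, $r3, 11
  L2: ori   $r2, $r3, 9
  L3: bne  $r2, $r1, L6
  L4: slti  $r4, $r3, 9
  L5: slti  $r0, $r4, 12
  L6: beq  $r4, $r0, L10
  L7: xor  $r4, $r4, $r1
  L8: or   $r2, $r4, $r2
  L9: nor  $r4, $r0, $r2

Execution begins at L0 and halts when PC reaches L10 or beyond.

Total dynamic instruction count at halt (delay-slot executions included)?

PC=0  nor  $r3, $r1, $r2     | $r0=0 $r1=5 $r2=14 $r3=65520 $r4=1
PC=1  xori  $r1, $r3, 11     | $r0=0 $r1=65531 $r2=14 $r3=65520 $r4=1
PC=2  ori   $r2, $r3, 9      | $r0=0 $r1=65531 $r2=65529 $r3=65520 $r4=1
PC=3  bne  $r2, $r1, L6      | $r0=0 $r1=65531 $r2=65529 $r3=65520 $r4=1  [TAKEN]
PC=4  slti  $r4, $r3, 9      | $r0=0 $r1=65531 $r2=65529 $r3=65520 $r4=0
PC=6  beq  $r4, $r0, L10     | $r0=0 $r1=65531 $r2=65529 $r3=65520 $r4=0  [TAKEN]
PC=7  xor  $r4, $r4, $r1     | $r0=0 $r1=65531 $r2=65529 $r3=65520 $r4=65531

7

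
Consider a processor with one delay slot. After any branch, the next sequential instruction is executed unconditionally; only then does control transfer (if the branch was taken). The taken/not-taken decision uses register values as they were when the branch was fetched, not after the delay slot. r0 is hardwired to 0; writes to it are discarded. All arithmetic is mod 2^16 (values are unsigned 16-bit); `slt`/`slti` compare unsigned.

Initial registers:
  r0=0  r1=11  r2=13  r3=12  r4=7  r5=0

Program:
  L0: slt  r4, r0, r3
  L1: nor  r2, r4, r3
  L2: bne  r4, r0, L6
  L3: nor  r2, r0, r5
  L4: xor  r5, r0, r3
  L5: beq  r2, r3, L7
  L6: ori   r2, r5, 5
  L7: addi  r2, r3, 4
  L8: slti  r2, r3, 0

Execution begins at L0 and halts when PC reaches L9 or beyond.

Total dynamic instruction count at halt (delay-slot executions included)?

7

[0] slt  r4, r0, r3  →  {r0:0, r1:11, r2:13, r3:12, r4:1, r5:0}
[1] nor  r2, r4, r3  →  {r0:0, r1:11, r2:65522, r3:12, r4:1, r5:0}
[2] bne  r4, r0, L6  →  {r0:0, r1:11, r2:65522, r3:12, r4:1, r5:0}  ⟨branch taken⟩
[3] nor  r2, r0, r5  →  {r0:0, r1:11, r2:65535, r3:12, r4:1, r5:0}
[6] ori   r2, r5, 5  →  {r0:0, r1:11, r2:5, r3:12, r4:1, r5:0}
[7] addi  r2, r3, 4  →  {r0:0, r1:11, r2:16, r3:12, r4:1, r5:0}
[8] slti  r2, r3, 0  →  {r0:0, r1:11, r2:0, r3:12, r4:1, r5:0}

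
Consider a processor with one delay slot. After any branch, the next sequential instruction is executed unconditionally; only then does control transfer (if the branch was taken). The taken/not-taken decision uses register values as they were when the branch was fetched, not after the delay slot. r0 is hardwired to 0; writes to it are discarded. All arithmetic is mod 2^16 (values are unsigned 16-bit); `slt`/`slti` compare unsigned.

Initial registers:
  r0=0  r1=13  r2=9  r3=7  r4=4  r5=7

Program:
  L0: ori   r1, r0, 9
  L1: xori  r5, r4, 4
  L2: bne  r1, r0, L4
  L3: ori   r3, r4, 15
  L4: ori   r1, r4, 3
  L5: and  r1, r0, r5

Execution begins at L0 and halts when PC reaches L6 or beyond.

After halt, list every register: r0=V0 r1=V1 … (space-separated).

#0 ori   r1, r0, 9 ; 0/9/9/7/4/7
#1 xori  r5, r4, 4 ; 0/9/9/7/4/0
#2 bne  r1, r0, L4 ; 0/9/9/7/4/0 ; →target
#3 ori   r3, r4, 15 ; 0/9/9/15/4/0
#4 ori   r1, r4, 3 ; 0/7/9/15/4/0
#5 and  r1, r0, r5 ; 0/0/9/15/4/0

r0=0 r1=0 r2=9 r3=15 r4=4 r5=0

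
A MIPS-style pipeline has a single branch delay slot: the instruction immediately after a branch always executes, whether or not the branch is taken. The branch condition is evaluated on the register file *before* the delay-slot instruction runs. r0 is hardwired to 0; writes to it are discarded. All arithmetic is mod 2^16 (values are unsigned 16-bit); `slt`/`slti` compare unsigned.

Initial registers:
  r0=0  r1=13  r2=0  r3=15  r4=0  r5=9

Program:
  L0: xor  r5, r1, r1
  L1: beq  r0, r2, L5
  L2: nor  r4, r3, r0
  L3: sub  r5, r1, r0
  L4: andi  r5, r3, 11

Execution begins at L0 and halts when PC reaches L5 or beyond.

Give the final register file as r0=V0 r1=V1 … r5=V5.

r0=0 r1=13 r2=0 r3=15 r4=65520 r5=0

#0 xor  r5, r1, r1 ; 0/13/0/15/0/0
#1 beq  r0, r2, L5 ; 0/13/0/15/0/0 ; →target
#2 nor  r4, r3, r0 ; 0/13/0/15/65520/0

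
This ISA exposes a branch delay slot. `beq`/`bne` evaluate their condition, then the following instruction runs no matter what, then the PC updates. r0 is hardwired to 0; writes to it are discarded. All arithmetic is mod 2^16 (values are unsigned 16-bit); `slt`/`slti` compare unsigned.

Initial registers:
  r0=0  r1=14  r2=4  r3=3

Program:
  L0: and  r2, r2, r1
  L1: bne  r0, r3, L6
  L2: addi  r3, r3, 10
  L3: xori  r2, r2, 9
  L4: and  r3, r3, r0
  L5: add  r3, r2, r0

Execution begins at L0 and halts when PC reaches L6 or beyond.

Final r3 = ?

  step pc=0: and  r2, r2, r1  regs=(0,14,4,3)
  step pc=1: bne  r0, r3, L6  cond=T  regs=(0,14,4,3)
  step pc=2: addi  r3, r3, 10  regs=(0,14,4,13)

13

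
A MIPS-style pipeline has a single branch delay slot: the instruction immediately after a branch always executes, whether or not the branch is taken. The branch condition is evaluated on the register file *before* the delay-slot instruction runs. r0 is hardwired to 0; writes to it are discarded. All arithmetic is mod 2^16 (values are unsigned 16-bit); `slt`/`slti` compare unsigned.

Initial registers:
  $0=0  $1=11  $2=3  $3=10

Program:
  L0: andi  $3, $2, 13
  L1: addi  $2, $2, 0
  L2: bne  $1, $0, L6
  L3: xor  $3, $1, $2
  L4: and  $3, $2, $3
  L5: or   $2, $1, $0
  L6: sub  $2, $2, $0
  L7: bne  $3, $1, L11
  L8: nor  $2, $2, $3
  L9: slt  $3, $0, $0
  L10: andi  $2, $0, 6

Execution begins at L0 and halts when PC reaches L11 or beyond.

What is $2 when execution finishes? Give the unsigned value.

65524

  step pc=0: andi  $3, $2, 13  regs=(0,11,3,1)
  step pc=1: addi  $2, $2, 0  regs=(0,11,3,1)
  step pc=2: bne  $1, $0, L6  cond=T  regs=(0,11,3,1)
  step pc=3: xor  $3, $1, $2  regs=(0,11,3,8)
  step pc=6: sub  $2, $2, $0  regs=(0,11,3,8)
  step pc=7: bne  $3, $1, L11  cond=T  regs=(0,11,3,8)
  step pc=8: nor  $2, $2, $3  regs=(0,11,65524,8)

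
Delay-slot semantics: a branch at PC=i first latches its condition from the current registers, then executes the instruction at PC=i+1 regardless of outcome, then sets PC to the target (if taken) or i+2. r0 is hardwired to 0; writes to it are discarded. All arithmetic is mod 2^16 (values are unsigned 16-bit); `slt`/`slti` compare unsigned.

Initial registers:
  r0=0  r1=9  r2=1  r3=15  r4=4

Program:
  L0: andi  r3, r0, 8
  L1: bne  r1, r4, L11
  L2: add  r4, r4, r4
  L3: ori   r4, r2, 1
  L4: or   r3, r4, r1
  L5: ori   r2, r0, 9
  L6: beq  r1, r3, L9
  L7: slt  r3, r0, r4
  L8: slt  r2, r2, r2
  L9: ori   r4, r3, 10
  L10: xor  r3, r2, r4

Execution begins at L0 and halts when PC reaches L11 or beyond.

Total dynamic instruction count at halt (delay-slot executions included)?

3

  step pc=0: andi  r3, r0, 8  regs=(0,9,1,0,4)
  step pc=1: bne  r1, r4, L11  cond=T  regs=(0,9,1,0,4)
  step pc=2: add  r4, r4, r4  regs=(0,9,1,0,8)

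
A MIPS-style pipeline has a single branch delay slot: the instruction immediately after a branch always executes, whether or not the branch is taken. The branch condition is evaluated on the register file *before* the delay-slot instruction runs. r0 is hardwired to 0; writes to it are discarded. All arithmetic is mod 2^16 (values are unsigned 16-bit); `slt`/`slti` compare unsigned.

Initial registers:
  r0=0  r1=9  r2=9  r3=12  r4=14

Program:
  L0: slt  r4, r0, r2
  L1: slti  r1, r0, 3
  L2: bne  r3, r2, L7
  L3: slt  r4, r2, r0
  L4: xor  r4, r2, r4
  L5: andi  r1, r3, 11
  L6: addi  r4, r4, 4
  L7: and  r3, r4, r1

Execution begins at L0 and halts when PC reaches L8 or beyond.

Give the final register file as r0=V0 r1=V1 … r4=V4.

[0] slt  r4, r0, r2  →  {r0:0, r1:9, r2:9, r3:12, r4:1}
[1] slti  r1, r0, 3  →  {r0:0, r1:1, r2:9, r3:12, r4:1}
[2] bne  r3, r2, L7  →  {r0:0, r1:1, r2:9, r3:12, r4:1}  ⟨branch taken⟩
[3] slt  r4, r2, r0  →  {r0:0, r1:1, r2:9, r3:12, r4:0}
[7] and  r3, r4, r1  →  {r0:0, r1:1, r2:9, r3:0, r4:0}

r0=0 r1=1 r2=9 r3=0 r4=0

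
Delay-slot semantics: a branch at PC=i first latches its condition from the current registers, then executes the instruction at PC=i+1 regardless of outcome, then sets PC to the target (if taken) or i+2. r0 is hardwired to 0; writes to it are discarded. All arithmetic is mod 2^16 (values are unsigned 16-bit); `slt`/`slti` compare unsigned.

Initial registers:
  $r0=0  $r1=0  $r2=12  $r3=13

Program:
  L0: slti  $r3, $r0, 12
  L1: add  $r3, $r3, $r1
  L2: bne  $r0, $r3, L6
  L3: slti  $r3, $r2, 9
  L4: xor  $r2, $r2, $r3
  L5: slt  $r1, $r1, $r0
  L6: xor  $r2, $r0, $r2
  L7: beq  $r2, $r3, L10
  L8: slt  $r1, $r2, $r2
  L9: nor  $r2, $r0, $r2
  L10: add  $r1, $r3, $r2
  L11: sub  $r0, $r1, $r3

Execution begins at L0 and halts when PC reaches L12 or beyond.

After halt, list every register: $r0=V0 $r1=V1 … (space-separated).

[0] slti  $r3, $r0, 12  →  {$r0:0, $r1:0, $r2:12, $r3:1}
[1] add  $r3, $r3, $r1  →  {$r0:0, $r1:0, $r2:12, $r3:1}
[2] bne  $r0, $r3, L6  →  {$r0:0, $r1:0, $r2:12, $r3:1}  ⟨branch taken⟩
[3] slti  $r3, $r2, 9  →  {$r0:0, $r1:0, $r2:12, $r3:0}
[6] xor  $r2, $r0, $r2  →  {$r0:0, $r1:0, $r2:12, $r3:0}
[7] beq  $r2, $r3, L10  →  {$r0:0, $r1:0, $r2:12, $r3:0}  ⟨branch fallthrough⟩
[8] slt  $r1, $r2, $r2  →  {$r0:0, $r1:0, $r2:12, $r3:0}
[9] nor  $r2, $r0, $r2  →  {$r0:0, $r1:0, $r2:65523, $r3:0}
[10] add  $r1, $r3, $r2  →  {$r0:0, $r1:65523, $r2:65523, $r3:0}
[11] sub  $r0, $r1, $r3  →  {$r0:0, $r1:65523, $r2:65523, $r3:0}

$r0=0 $r1=65523 $r2=65523 $r3=0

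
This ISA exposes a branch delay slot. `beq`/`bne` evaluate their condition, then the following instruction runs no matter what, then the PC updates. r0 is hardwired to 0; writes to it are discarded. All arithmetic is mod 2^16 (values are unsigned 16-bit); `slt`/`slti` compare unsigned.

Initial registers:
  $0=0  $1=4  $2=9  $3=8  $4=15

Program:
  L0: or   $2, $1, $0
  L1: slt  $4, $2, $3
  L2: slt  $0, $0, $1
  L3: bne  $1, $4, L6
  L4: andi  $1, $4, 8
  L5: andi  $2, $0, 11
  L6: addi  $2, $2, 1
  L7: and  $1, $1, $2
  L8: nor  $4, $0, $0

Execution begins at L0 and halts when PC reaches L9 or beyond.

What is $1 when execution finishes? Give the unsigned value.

0

[0] or   $2, $1, $0  →  {$0:0, $1:4, $2:4, $3:8, $4:15}
[1] slt  $4, $2, $3  →  {$0:0, $1:4, $2:4, $3:8, $4:1}
[2] slt  $0, $0, $1  →  {$0:0, $1:4, $2:4, $3:8, $4:1}
[3] bne  $1, $4, L6  →  {$0:0, $1:4, $2:4, $3:8, $4:1}  ⟨branch taken⟩
[4] andi  $1, $4, 8  →  {$0:0, $1:0, $2:4, $3:8, $4:1}
[6] addi  $2, $2, 1  →  {$0:0, $1:0, $2:5, $3:8, $4:1}
[7] and  $1, $1, $2  →  {$0:0, $1:0, $2:5, $3:8, $4:1}
[8] nor  $4, $0, $0  →  {$0:0, $1:0, $2:5, $3:8, $4:65535}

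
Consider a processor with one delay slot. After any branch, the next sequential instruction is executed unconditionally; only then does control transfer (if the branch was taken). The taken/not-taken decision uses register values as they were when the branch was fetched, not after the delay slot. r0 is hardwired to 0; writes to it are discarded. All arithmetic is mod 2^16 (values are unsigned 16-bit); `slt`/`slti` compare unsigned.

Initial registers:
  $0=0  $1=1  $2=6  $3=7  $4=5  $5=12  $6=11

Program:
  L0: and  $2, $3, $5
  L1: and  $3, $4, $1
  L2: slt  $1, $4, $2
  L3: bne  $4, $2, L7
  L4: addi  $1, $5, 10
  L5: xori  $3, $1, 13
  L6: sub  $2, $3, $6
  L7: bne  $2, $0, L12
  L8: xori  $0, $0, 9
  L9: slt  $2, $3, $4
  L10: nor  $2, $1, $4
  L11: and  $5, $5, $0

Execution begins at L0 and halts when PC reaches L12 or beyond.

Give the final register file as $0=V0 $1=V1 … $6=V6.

[0] and  $2, $3, $5  →  {$0:0, $1:1, $2:4, $3:7, $4:5, $5:12, $6:11}
[1] and  $3, $4, $1  →  {$0:0, $1:1, $2:4, $3:1, $4:5, $5:12, $6:11}
[2] slt  $1, $4, $2  →  {$0:0, $1:0, $2:4, $3:1, $4:5, $5:12, $6:11}
[3] bne  $4, $2, L7  →  {$0:0, $1:0, $2:4, $3:1, $4:5, $5:12, $6:11}  ⟨branch taken⟩
[4] addi  $1, $5, 10  →  {$0:0, $1:22, $2:4, $3:1, $4:5, $5:12, $6:11}
[7] bne  $2, $0, L12  →  {$0:0, $1:22, $2:4, $3:1, $4:5, $5:12, $6:11}  ⟨branch taken⟩
[8] xori  $0, $0, 9  →  {$0:0, $1:22, $2:4, $3:1, $4:5, $5:12, $6:11}

$0=0 $1=22 $2=4 $3=1 $4=5 $5=12 $6=11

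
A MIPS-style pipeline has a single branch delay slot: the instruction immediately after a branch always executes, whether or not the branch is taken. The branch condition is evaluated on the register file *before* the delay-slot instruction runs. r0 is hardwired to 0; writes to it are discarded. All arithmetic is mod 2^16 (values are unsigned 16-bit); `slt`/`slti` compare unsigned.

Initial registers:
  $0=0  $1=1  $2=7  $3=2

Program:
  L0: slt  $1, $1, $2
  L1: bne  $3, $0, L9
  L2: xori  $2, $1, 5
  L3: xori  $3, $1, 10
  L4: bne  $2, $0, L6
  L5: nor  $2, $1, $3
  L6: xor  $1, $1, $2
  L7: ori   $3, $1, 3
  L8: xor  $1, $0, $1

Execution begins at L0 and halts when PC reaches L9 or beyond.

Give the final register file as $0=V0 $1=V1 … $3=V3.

#0 slt  $1, $1, $2 ; 0/1/7/2
#1 bne  $3, $0, L9 ; 0/1/7/2 ; →target
#2 xori  $2, $1, 5 ; 0/1/4/2

$0=0 $1=1 $2=4 $3=2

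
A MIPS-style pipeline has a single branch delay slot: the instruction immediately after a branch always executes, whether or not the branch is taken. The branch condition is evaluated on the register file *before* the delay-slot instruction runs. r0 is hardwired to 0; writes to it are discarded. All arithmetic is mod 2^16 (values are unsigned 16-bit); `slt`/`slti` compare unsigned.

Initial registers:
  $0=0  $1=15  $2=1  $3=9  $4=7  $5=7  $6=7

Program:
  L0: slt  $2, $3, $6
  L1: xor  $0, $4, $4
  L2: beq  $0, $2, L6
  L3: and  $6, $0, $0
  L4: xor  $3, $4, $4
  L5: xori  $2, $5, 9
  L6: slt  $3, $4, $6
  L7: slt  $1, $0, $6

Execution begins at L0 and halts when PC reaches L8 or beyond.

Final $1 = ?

0

#0 slt  $2, $3, $6 ; 0/15/0/9/7/7/7
#1 xor  $0, $4, $4 ; 0/15/0/9/7/7/7
#2 beq  $0, $2, L6 ; 0/15/0/9/7/7/7 ; →target
#3 and  $6, $0, $0 ; 0/15/0/9/7/7/0
#6 slt  $3, $4, $6 ; 0/15/0/0/7/7/0
#7 slt  $1, $0, $6 ; 0/0/0/0/7/7/0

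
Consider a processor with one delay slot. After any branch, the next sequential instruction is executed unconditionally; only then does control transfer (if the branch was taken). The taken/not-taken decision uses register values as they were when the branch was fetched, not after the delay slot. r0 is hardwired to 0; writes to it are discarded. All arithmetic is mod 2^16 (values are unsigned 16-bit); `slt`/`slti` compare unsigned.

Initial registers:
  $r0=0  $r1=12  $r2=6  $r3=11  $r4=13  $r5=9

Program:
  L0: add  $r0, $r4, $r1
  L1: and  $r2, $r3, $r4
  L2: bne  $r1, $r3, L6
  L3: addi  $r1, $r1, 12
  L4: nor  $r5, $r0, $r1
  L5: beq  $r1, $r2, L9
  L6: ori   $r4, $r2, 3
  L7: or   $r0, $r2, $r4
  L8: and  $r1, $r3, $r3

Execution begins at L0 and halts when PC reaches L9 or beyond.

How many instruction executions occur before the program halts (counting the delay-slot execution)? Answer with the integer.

7

[0] add  $r0, $r4, $r1  →  {$r0:0, $r1:12, $r2:6, $r3:11, $r4:13, $r5:9}
[1] and  $r2, $r3, $r4  →  {$r0:0, $r1:12, $r2:9, $r3:11, $r4:13, $r5:9}
[2] bne  $r1, $r3, L6  →  {$r0:0, $r1:12, $r2:9, $r3:11, $r4:13, $r5:9}  ⟨branch taken⟩
[3] addi  $r1, $r1, 12  →  {$r0:0, $r1:24, $r2:9, $r3:11, $r4:13, $r5:9}
[6] ori   $r4, $r2, 3  →  {$r0:0, $r1:24, $r2:9, $r3:11, $r4:11, $r5:9}
[7] or   $r0, $r2, $r4  →  {$r0:0, $r1:24, $r2:9, $r3:11, $r4:11, $r5:9}
[8] and  $r1, $r3, $r3  →  {$r0:0, $r1:11, $r2:9, $r3:11, $r4:11, $r5:9}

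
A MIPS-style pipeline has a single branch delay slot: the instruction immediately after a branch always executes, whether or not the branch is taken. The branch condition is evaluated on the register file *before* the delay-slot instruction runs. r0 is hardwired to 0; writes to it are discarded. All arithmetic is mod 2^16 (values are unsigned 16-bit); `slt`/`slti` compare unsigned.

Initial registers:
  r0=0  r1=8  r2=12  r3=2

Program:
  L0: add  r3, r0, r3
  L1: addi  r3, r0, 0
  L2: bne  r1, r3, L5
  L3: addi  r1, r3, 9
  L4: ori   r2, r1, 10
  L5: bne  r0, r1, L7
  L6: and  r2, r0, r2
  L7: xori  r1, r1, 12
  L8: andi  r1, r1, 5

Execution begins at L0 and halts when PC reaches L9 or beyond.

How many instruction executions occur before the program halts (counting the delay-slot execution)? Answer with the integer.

8

  step pc=0: add  r3, r0, r3  regs=(0,8,12,2)
  step pc=1: addi  r3, r0, 0  regs=(0,8,12,0)
  step pc=2: bne  r1, r3, L5  cond=T  regs=(0,8,12,0)
  step pc=3: addi  r1, r3, 9  regs=(0,9,12,0)
  step pc=5: bne  r0, r1, L7  cond=T  regs=(0,9,12,0)
  step pc=6: and  r2, r0, r2  regs=(0,9,0,0)
  step pc=7: xori  r1, r1, 12  regs=(0,5,0,0)
  step pc=8: andi  r1, r1, 5  regs=(0,5,0,0)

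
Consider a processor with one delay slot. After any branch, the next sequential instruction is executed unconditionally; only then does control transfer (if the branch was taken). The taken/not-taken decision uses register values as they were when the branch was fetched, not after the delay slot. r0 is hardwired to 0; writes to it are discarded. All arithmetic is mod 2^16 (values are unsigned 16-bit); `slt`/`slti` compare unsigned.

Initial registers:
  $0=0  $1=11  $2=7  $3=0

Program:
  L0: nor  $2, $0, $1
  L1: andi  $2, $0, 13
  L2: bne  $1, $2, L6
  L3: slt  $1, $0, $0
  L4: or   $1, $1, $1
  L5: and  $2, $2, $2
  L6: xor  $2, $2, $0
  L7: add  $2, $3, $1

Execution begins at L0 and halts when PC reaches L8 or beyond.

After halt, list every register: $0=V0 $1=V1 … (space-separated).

PC=0  nor  $2, $0, $1        | $0=0 $1=11 $2=65524 $3=0
PC=1  andi  $2, $0, 13       | $0=0 $1=11 $2=0 $3=0
PC=2  bne  $1, $2, L6        | $0=0 $1=11 $2=0 $3=0  [TAKEN]
PC=3  slt  $1, $0, $0        | $0=0 $1=0 $2=0 $3=0
PC=6  xor  $2, $2, $0        | $0=0 $1=0 $2=0 $3=0
PC=7  add  $2, $3, $1        | $0=0 $1=0 $2=0 $3=0

$0=0 $1=0 $2=0 $3=0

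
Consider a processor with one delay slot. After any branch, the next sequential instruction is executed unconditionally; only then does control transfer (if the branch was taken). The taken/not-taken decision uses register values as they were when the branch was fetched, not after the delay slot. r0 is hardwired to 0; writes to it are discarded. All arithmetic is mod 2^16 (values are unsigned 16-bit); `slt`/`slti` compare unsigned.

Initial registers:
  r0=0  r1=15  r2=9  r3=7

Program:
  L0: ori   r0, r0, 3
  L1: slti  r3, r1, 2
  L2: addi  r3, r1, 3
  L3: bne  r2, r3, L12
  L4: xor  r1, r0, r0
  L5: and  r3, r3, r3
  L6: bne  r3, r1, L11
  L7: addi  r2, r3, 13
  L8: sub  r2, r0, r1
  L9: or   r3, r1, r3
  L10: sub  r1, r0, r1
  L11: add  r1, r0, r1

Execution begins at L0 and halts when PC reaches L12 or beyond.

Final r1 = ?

0

PC=0  ori   r0, r0, 3        | r0=0 r1=15 r2=9 r3=7
PC=1  slti  r3, r1, 2        | r0=0 r1=15 r2=9 r3=0
PC=2  addi  r3, r1, 3        | r0=0 r1=15 r2=9 r3=18
PC=3  bne  r2, r3, L12       | r0=0 r1=15 r2=9 r3=18  [TAKEN]
PC=4  xor  r1, r0, r0        | r0=0 r1=0 r2=9 r3=18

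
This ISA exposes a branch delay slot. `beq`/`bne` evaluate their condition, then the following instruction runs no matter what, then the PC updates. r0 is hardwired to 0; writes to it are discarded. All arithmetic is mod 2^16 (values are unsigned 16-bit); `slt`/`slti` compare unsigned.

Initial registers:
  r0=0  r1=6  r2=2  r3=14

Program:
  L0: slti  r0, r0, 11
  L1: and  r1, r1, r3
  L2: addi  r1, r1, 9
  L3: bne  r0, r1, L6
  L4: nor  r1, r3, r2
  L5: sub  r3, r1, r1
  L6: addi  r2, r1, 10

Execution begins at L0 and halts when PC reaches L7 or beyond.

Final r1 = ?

[0] slti  r0, r0, 11  →  {r0:0, r1:6, r2:2, r3:14}
[1] and  r1, r1, r3  →  {r0:0, r1:6, r2:2, r3:14}
[2] addi  r1, r1, 9  →  {r0:0, r1:15, r2:2, r3:14}
[3] bne  r0, r1, L6  →  {r0:0, r1:15, r2:2, r3:14}  ⟨branch taken⟩
[4] nor  r1, r3, r2  →  {r0:0, r1:65521, r2:2, r3:14}
[6] addi  r2, r1, 10  →  {r0:0, r1:65521, r2:65531, r3:14}

65521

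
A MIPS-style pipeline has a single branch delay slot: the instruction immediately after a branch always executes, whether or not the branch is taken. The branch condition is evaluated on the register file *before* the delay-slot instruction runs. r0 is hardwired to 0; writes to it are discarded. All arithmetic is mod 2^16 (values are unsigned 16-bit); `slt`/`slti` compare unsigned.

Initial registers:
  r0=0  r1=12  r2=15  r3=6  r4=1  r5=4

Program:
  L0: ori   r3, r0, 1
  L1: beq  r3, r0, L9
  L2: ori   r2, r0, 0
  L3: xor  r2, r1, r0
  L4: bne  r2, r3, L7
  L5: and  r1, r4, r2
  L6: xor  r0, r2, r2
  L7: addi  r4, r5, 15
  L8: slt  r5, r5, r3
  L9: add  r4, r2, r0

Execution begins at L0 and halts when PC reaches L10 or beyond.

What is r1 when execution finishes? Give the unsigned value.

0

PC=0  ori   r3, r0, 1        | r0=0 r1=12 r2=15 r3=1 r4=1 r5=4
PC=1  beq  r3, r0, L9        | r0=0 r1=12 r2=15 r3=1 r4=1 r5=4  [not taken]
PC=2  ori   r2, r0, 0        | r0=0 r1=12 r2=0 r3=1 r4=1 r5=4
PC=3  xor  r2, r1, r0        | r0=0 r1=12 r2=12 r3=1 r4=1 r5=4
PC=4  bne  r2, r3, L7        | r0=0 r1=12 r2=12 r3=1 r4=1 r5=4  [TAKEN]
PC=5  and  r1, r4, r2        | r0=0 r1=0 r2=12 r3=1 r4=1 r5=4
PC=7  addi  r4, r5, 15       | r0=0 r1=0 r2=12 r3=1 r4=19 r5=4
PC=8  slt  r5, r5, r3        | r0=0 r1=0 r2=12 r3=1 r4=19 r5=0
PC=9  add  r4, r2, r0        | r0=0 r1=0 r2=12 r3=1 r4=12 r5=0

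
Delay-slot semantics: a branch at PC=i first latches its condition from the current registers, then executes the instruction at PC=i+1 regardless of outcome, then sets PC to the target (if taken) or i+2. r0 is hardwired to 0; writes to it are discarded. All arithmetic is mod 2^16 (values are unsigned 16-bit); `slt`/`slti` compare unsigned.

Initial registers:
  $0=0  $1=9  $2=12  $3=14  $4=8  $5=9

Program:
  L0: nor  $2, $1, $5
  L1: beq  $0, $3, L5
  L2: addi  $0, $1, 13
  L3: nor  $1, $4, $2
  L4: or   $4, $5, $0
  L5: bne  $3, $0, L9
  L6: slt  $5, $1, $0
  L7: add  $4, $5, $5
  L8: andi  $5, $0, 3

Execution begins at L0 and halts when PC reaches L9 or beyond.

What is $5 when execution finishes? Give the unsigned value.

PC=0  nor  $2, $1, $5        | $0=0 $1=9 $2=65526 $3=14 $4=8 $5=9
PC=1  beq  $0, $3, L5        | $0=0 $1=9 $2=65526 $3=14 $4=8 $5=9  [not taken]
PC=2  addi  $0, $1, 13       | $0=0 $1=9 $2=65526 $3=14 $4=8 $5=9
PC=3  nor  $1, $4, $2        | $0=0 $1=1 $2=65526 $3=14 $4=8 $5=9
PC=4  or   $4, $5, $0        | $0=0 $1=1 $2=65526 $3=14 $4=9 $5=9
PC=5  bne  $3, $0, L9        | $0=0 $1=1 $2=65526 $3=14 $4=9 $5=9  [TAKEN]
PC=6  slt  $5, $1, $0        | $0=0 $1=1 $2=65526 $3=14 $4=9 $5=0

0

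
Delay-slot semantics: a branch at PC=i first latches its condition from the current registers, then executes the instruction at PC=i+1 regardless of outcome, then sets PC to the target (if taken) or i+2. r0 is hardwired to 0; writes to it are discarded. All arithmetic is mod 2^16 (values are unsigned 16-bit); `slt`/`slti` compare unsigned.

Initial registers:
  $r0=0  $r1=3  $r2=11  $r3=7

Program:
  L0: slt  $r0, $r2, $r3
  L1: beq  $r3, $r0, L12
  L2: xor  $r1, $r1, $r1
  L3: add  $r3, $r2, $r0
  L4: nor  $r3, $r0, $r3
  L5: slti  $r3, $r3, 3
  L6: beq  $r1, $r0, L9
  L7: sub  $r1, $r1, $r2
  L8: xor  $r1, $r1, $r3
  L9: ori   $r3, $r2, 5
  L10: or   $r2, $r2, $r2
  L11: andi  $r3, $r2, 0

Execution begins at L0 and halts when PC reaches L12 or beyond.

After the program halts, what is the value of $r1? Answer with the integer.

#0 slt  $r0, $r2, $r3 ; 0/3/11/7
#1 beq  $r3, $r0, L12 ; 0/3/11/7 ; →fallthru
#2 xor  $r1, $r1, $r1 ; 0/0/11/7
#3 add  $r3, $r2, $r0 ; 0/0/11/11
#4 nor  $r3, $r0, $r3 ; 0/0/11/65524
#5 slti  $r3, $r3, 3 ; 0/0/11/0
#6 beq  $r1, $r0, L9 ; 0/0/11/0 ; →target
#7 sub  $r1, $r1, $r2 ; 0/65525/11/0
#9 ori   $r3, $r2, 5 ; 0/65525/11/15
#10 or   $r2, $r2, $r2 ; 0/65525/11/15
#11 andi  $r3, $r2, 0 ; 0/65525/11/0

65525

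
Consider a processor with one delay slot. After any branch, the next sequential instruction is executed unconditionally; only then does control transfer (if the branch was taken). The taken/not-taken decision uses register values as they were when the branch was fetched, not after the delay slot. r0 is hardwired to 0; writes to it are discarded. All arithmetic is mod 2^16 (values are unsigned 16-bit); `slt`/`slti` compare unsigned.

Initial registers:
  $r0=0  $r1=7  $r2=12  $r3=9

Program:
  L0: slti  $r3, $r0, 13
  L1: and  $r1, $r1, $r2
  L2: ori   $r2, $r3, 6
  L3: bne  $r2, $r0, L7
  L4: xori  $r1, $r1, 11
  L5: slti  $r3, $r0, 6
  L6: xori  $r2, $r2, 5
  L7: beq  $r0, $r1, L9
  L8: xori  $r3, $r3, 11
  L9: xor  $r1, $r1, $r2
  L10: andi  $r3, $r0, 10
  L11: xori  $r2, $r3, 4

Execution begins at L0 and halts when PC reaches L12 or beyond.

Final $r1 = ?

[0] slti  $r3, $r0, 13  →  {$r0:0, $r1:7, $r2:12, $r3:1}
[1] and  $r1, $r1, $r2  →  {$r0:0, $r1:4, $r2:12, $r3:1}
[2] ori   $r2, $r3, 6  →  {$r0:0, $r1:4, $r2:7, $r3:1}
[3] bne  $r2, $r0, L7  →  {$r0:0, $r1:4, $r2:7, $r3:1}  ⟨branch taken⟩
[4] xori  $r1, $r1, 11  →  {$r0:0, $r1:15, $r2:7, $r3:1}
[7] beq  $r0, $r1, L9  →  {$r0:0, $r1:15, $r2:7, $r3:1}  ⟨branch fallthrough⟩
[8] xori  $r3, $r3, 11  →  {$r0:0, $r1:15, $r2:7, $r3:10}
[9] xor  $r1, $r1, $r2  →  {$r0:0, $r1:8, $r2:7, $r3:10}
[10] andi  $r3, $r0, 10  →  {$r0:0, $r1:8, $r2:7, $r3:0}
[11] xori  $r2, $r3, 4  →  {$r0:0, $r1:8, $r2:4, $r3:0}

8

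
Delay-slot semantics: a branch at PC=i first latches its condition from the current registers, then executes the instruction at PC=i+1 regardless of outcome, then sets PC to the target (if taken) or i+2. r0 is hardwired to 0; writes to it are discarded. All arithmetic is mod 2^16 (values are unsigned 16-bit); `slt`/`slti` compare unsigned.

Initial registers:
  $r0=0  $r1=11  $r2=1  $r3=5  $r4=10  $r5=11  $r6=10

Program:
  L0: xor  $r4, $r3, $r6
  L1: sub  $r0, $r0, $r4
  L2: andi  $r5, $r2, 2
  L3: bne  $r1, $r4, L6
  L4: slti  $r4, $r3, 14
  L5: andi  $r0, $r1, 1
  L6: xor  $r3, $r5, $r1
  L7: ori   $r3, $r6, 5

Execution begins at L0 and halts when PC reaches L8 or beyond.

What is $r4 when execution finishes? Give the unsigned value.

1

PC=0  xor  $r4, $r3, $r6     | $r0=0 $r1=11 $r2=1 $r3=5 $r4=15 $r5=11 $r6=10
PC=1  sub  $r0, $r0, $r4     | $r0=0 $r1=11 $r2=1 $r3=5 $r4=15 $r5=11 $r6=10
PC=2  andi  $r5, $r2, 2      | $r0=0 $r1=11 $r2=1 $r3=5 $r4=15 $r5=0 $r6=10
PC=3  bne  $r1, $r4, L6      | $r0=0 $r1=11 $r2=1 $r3=5 $r4=15 $r5=0 $r6=10  [TAKEN]
PC=4  slti  $r4, $r3, 14     | $r0=0 $r1=11 $r2=1 $r3=5 $r4=1 $r5=0 $r6=10
PC=6  xor  $r3, $r5, $r1     | $r0=0 $r1=11 $r2=1 $r3=11 $r4=1 $r5=0 $r6=10
PC=7  ori   $r3, $r6, 5      | $r0=0 $r1=11 $r2=1 $r3=15 $r4=1 $r5=0 $r6=10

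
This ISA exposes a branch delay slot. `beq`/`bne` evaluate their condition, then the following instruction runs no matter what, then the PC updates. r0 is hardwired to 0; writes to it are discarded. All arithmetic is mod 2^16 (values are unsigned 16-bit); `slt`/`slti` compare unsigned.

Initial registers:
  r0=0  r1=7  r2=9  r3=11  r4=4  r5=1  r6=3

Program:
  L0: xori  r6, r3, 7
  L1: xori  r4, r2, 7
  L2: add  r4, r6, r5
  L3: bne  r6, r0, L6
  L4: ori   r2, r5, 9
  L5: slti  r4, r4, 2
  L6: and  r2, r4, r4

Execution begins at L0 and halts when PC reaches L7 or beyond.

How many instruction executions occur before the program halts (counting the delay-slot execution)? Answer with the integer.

6

  step pc=0: xori  r6, r3, 7  regs=(0,7,9,11,4,1,12)
  step pc=1: xori  r4, r2, 7  regs=(0,7,9,11,14,1,12)
  step pc=2: add  r4, r6, r5  regs=(0,7,9,11,13,1,12)
  step pc=3: bne  r6, r0, L6  cond=T  regs=(0,7,9,11,13,1,12)
  step pc=4: ori   r2, r5, 9  regs=(0,7,9,11,13,1,12)
  step pc=6: and  r2, r4, r4  regs=(0,7,13,11,13,1,12)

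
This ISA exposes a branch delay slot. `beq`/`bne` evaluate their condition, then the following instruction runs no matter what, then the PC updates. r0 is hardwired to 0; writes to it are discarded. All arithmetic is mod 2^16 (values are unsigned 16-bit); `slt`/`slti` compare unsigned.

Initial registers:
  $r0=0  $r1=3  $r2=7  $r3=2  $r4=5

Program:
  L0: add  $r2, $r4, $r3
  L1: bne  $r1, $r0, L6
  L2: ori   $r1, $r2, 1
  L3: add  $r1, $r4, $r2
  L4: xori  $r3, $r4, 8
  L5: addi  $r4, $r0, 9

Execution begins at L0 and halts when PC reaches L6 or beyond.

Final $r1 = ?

[0] add  $r2, $r4, $r3  →  {$r0:0, $r1:3, $r2:7, $r3:2, $r4:5}
[1] bne  $r1, $r0, L6  →  {$r0:0, $r1:3, $r2:7, $r3:2, $r4:5}  ⟨branch taken⟩
[2] ori   $r1, $r2, 1  →  {$r0:0, $r1:7, $r2:7, $r3:2, $r4:5}

7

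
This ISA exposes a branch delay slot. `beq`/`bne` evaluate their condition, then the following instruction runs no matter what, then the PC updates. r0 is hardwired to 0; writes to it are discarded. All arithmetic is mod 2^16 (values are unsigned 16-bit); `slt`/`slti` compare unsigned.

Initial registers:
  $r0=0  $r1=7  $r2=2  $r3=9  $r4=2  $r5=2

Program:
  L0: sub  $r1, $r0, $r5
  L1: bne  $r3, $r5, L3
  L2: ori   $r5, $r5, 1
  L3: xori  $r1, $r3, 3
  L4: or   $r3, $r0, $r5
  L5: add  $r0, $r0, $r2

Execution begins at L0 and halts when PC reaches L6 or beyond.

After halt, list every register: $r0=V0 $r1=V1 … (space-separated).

$r0=0 $r1=10 $r2=2 $r3=3 $r4=2 $r5=3

[0] sub  $r1, $r0, $r5  →  {$r0:0, $r1:65534, $r2:2, $r3:9, $r4:2, $r5:2}
[1] bne  $r3, $r5, L3  →  {$r0:0, $r1:65534, $r2:2, $r3:9, $r4:2, $r5:2}  ⟨branch taken⟩
[2] ori   $r5, $r5, 1  →  {$r0:0, $r1:65534, $r2:2, $r3:9, $r4:2, $r5:3}
[3] xori  $r1, $r3, 3  →  {$r0:0, $r1:10, $r2:2, $r3:9, $r4:2, $r5:3}
[4] or   $r3, $r0, $r5  →  {$r0:0, $r1:10, $r2:2, $r3:3, $r4:2, $r5:3}
[5] add  $r0, $r0, $r2  →  {$r0:0, $r1:10, $r2:2, $r3:3, $r4:2, $r5:3}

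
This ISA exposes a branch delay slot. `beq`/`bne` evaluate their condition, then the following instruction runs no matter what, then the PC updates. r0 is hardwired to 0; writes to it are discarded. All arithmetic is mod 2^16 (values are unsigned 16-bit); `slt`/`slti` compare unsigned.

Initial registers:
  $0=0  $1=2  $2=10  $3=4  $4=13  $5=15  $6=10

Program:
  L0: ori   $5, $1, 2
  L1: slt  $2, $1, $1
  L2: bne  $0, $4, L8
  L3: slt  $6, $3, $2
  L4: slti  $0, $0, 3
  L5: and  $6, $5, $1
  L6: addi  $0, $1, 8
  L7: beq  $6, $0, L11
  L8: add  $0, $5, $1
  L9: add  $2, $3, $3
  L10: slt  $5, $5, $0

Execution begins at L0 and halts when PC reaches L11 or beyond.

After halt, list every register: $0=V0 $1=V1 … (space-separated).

$0=0 $1=2 $2=8 $3=4 $4=13 $5=0 $6=0

PC=0  ori   $5, $1, 2        | $0=0 $1=2 $2=10 $3=4 $4=13 $5=2 $6=10
PC=1  slt  $2, $1, $1        | $0=0 $1=2 $2=0 $3=4 $4=13 $5=2 $6=10
PC=2  bne  $0, $4, L8        | $0=0 $1=2 $2=0 $3=4 $4=13 $5=2 $6=10  [TAKEN]
PC=3  slt  $6, $3, $2        | $0=0 $1=2 $2=0 $3=4 $4=13 $5=2 $6=0
PC=8  add  $0, $5, $1        | $0=0 $1=2 $2=0 $3=4 $4=13 $5=2 $6=0
PC=9  add  $2, $3, $3        | $0=0 $1=2 $2=8 $3=4 $4=13 $5=2 $6=0
PC=10 slt  $5, $5, $0        | $0=0 $1=2 $2=8 $3=4 $4=13 $5=0 $6=0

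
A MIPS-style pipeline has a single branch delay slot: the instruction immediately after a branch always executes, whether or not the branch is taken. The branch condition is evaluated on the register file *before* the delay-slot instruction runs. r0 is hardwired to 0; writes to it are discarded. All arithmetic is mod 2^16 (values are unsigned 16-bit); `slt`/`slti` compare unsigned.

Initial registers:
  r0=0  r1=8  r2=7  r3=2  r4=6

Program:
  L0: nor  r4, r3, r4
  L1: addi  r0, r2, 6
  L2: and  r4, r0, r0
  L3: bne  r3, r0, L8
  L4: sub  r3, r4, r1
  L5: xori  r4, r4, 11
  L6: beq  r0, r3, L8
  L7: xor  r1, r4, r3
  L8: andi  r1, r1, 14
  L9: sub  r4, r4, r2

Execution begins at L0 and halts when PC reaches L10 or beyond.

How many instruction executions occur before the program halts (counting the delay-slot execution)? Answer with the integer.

  step pc=0: nor  r4, r3, r4  regs=(0,8,7,2,65529)
  step pc=1: addi  r0, r2, 6  regs=(0,8,7,2,65529)
  step pc=2: and  r4, r0, r0  regs=(0,8,7,2,0)
  step pc=3: bne  r3, r0, L8  cond=T  regs=(0,8,7,2,0)
  step pc=4: sub  r3, r4, r1  regs=(0,8,7,65528,0)
  step pc=8: andi  r1, r1, 14  regs=(0,8,7,65528,0)
  step pc=9: sub  r4, r4, r2  regs=(0,8,7,65528,65529)

7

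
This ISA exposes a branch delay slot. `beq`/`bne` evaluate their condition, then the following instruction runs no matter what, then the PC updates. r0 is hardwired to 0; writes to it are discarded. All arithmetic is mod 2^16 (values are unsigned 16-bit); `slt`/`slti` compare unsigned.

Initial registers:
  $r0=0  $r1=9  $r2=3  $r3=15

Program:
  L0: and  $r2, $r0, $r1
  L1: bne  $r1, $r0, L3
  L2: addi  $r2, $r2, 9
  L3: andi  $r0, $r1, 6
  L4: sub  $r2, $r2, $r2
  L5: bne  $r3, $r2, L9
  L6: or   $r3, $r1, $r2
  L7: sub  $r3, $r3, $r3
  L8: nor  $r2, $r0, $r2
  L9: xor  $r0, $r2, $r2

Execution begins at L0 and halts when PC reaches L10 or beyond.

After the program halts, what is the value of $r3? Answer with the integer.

PC=0  and  $r2, $r0, $r1     | $r0=0 $r1=9 $r2=0 $r3=15
PC=1  bne  $r1, $r0, L3      | $r0=0 $r1=9 $r2=0 $r3=15  [TAKEN]
PC=2  addi  $r2, $r2, 9      | $r0=0 $r1=9 $r2=9 $r3=15
PC=3  andi  $r0, $r1, 6      | $r0=0 $r1=9 $r2=9 $r3=15
PC=4  sub  $r2, $r2, $r2     | $r0=0 $r1=9 $r2=0 $r3=15
PC=5  bne  $r3, $r2, L9      | $r0=0 $r1=9 $r2=0 $r3=15  [TAKEN]
PC=6  or   $r3, $r1, $r2     | $r0=0 $r1=9 $r2=0 $r3=9
PC=9  xor  $r0, $r2, $r2     | $r0=0 $r1=9 $r2=0 $r3=9

9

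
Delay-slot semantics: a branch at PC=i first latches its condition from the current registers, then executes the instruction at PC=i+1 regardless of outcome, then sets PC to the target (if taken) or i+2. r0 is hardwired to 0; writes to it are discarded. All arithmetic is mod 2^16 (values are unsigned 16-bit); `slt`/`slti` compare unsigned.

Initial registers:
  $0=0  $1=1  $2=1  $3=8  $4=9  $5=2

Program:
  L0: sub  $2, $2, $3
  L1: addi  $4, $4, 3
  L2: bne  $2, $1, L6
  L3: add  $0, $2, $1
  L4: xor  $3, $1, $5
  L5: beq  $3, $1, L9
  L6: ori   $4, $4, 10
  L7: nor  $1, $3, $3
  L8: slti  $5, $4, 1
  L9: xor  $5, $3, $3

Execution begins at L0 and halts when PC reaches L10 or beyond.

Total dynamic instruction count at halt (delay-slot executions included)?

[0] sub  $2, $2, $3  →  {$0:0, $1:1, $2:65529, $3:8, $4:9, $5:2}
[1] addi  $4, $4, 3  →  {$0:0, $1:1, $2:65529, $3:8, $4:12, $5:2}
[2] bne  $2, $1, L6  →  {$0:0, $1:1, $2:65529, $3:8, $4:12, $5:2}  ⟨branch taken⟩
[3] add  $0, $2, $1  →  {$0:0, $1:1, $2:65529, $3:8, $4:12, $5:2}
[6] ori   $4, $4, 10  →  {$0:0, $1:1, $2:65529, $3:8, $4:14, $5:2}
[7] nor  $1, $3, $3  →  {$0:0, $1:65527, $2:65529, $3:8, $4:14, $5:2}
[8] slti  $5, $4, 1  →  {$0:0, $1:65527, $2:65529, $3:8, $4:14, $5:0}
[9] xor  $5, $3, $3  →  {$0:0, $1:65527, $2:65529, $3:8, $4:14, $5:0}

8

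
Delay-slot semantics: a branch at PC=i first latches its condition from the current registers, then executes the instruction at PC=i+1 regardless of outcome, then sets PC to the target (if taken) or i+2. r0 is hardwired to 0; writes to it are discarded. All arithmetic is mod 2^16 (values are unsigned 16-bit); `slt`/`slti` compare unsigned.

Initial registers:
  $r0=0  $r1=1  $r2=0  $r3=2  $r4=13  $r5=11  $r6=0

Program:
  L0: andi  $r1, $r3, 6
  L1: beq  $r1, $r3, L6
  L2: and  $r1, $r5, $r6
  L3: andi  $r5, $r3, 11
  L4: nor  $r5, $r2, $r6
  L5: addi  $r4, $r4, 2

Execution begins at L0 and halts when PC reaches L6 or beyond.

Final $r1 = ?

0

  step pc=0: andi  $r1, $r3, 6  regs=(0,2,0,2,13,11,0)
  step pc=1: beq  $r1, $r3, L6  cond=T  regs=(0,2,0,2,13,11,0)
  step pc=2: and  $r1, $r5, $r6  regs=(0,0,0,2,13,11,0)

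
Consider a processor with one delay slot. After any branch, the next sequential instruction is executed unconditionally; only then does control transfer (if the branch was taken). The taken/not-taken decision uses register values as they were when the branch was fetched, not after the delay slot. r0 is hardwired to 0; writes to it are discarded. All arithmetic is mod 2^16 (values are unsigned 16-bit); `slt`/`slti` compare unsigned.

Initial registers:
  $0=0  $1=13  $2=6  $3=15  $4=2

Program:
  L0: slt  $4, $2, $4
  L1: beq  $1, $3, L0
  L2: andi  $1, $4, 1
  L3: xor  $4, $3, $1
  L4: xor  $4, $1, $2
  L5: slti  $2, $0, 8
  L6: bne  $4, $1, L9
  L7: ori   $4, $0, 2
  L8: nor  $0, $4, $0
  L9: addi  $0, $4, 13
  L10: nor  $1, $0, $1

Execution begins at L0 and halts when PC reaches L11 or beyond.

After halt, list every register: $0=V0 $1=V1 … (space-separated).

$0=0 $1=65535 $2=1 $3=15 $4=2

[0] slt  $4, $2, $4  →  {$0:0, $1:13, $2:6, $3:15, $4:0}
[1] beq  $1, $3, L0  →  {$0:0, $1:13, $2:6, $3:15, $4:0}  ⟨branch fallthrough⟩
[2] andi  $1, $4, 1  →  {$0:0, $1:0, $2:6, $3:15, $4:0}
[3] xor  $4, $3, $1  →  {$0:0, $1:0, $2:6, $3:15, $4:15}
[4] xor  $4, $1, $2  →  {$0:0, $1:0, $2:6, $3:15, $4:6}
[5] slti  $2, $0, 8  →  {$0:0, $1:0, $2:1, $3:15, $4:6}
[6] bne  $4, $1, L9  →  {$0:0, $1:0, $2:1, $3:15, $4:6}  ⟨branch taken⟩
[7] ori   $4, $0, 2  →  {$0:0, $1:0, $2:1, $3:15, $4:2}
[9] addi  $0, $4, 13  →  {$0:0, $1:0, $2:1, $3:15, $4:2}
[10] nor  $1, $0, $1  →  {$0:0, $1:65535, $2:1, $3:15, $4:2}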